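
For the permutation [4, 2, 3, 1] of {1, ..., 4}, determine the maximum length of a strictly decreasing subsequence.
3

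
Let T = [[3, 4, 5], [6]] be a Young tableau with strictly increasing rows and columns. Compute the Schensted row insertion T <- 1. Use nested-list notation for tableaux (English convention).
[[1, 4, 5], [3], [6]]

In row 1, 1 replaces 3 (the leftmost entry greater than 1); 3 is bumped to row 2. In row 2, 3 replaces 6 (the leftmost entry greater than 3); 6 is bumped to row 3. 6 starts a new row 3. The new tableau is [[1, 4, 5], [3], [6]].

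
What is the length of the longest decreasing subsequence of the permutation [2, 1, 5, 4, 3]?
3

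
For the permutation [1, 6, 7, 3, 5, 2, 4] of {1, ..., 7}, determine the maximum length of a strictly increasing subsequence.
3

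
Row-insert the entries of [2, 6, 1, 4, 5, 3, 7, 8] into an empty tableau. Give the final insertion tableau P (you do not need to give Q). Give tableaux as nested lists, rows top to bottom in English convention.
Insert 2: appended to row 1. P = [[2]].
Insert 6: appended to row 1. P = [[2, 6]].
Insert 1: 1 bumps 2 from row 1; 2 starts row 2. P = [[1, 6], [2]].
Insert 4: 4 bumps 6 from row 1; 6 appends to row 2. P = [[1, 4], [2, 6]].
Insert 5: appended to row 1. P = [[1, 4, 5], [2, 6]].
Insert 3: 3 bumps 4 from row 1; 4 bumps 6 from row 2; 6 starts row 3. P = [[1, 3, 5], [2, 4], [6]].
Insert 7: appended to row 1. P = [[1, 3, 5, 7], [2, 4], [6]].
Insert 8: appended to row 1. P = [[1, 3, 5, 7, 8], [2, 4], [6]].

So P = [[1, 3, 5, 7, 8], [2, 4], [6]].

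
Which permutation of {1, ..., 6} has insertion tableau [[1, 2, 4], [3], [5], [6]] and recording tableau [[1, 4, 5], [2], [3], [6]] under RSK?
6 5 1 3 4 2

Reverse the RSK construction: for i from n down to 1, find the cell of Q containing i, remove the entry at that cell from P, and reverse-bump it up through P; the value ejected from row 1 is w(i).

Step i=6: Q has 6 at row 4, column 1; remove 6 from row 4 of P and reverse-bump: 6 enters row 3 and ejects 5; 5 enters row 2 and ejects 3; 3 enters row 1 and ejects 2. So w(6) = 2. P is now [[1, 3, 4], [5], [6]].
Step i=5: Q has 5 at row 1, column 3; remove that cell from P, ejecting 4. So w(5) = 4. P is now [[1, 3], [5], [6]].
Step i=4: Q has 4 at row 1, column 2; remove that cell from P, ejecting 3. So w(4) = 3. P is now [[1], [5], [6]].
Step i=3: Q has 3 at row 3, column 1; remove 6 from row 3 of P and reverse-bump: 6 enters row 2 and ejects 5; 5 enters row 1 and ejects 1. So w(3) = 1. P is now [[5], [6]].
Step i=2: Q has 2 at row 2, column 1; remove 6 from row 2 of P and reverse-bump: 6 enters row 1 and ejects 5. So w(2) = 5. P is now [[6]].
Step i=1: Q has 1 at row 1, column 1; remove that cell from P, ejecting 6. So w(1) = 6. P is now [].

So w = 6 5 1 3 4 2.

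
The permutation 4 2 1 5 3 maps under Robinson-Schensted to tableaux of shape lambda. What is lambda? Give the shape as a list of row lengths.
Row-insert each entry into an empty tableau.

After inserting 4: P = [[4]].
After inserting 2: P = [[2], [4]].
After inserting 1: P = [[1], [2], [4]].
After inserting 5: P = [[1, 5], [2], [4]].
After inserting 3: P = [[1, 3], [2, 5], [4]].

The final insertion tableau P = [[1, 3], [2, 5], [4]] has shape [2, 2, 1].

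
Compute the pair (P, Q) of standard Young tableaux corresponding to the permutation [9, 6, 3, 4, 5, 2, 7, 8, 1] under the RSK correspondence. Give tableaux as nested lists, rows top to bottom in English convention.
Insert each entry of the permutation into P by Schensted row insertion, recording in Q the position of each new cell.

After inserting 9: P = [[9]].
After inserting 6: P = [[6], [9]].
After inserting 3: P = [[3], [6], [9]].
After inserting 4: P = [[3, 4], [6], [9]].
After inserting 5: P = [[3, 4, 5], [6], [9]].
After inserting 2: P = [[2, 4, 5], [3], [6], [9]].
After inserting 7: P = [[2, 4, 5, 7], [3], [6], [9]].
After inserting 8: P = [[2, 4, 5, 7, 8], [3], [6], [9]].
After inserting 1: P = [[1, 4, 5, 7, 8], [2], [3], [6], [9]].

So P = [[1, 4, 5, 7, 8], [2], [3], [6], [9]], Q = [[1, 4, 5, 7, 8], [2], [3], [6], [9]].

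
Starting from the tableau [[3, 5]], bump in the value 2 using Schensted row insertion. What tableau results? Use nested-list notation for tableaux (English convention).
[[2, 5], [3]]

In row 1, 2 replaces 3 (the leftmost entry greater than 2); 3 is bumped to row 2. 3 starts a new row 2. The new tableau is [[2, 5], [3]].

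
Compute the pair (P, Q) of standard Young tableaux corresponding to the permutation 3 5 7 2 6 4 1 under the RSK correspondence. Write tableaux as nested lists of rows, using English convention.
Insert each entry of the permutation into P by Schensted row insertion, recording in Q the position of each new cell.

Insert 3: appended to row 1. P = [[3]].
Insert 5: appended to row 1. P = [[3, 5]].
Insert 7: appended to row 1. P = [[3, 5, 7]].
Insert 2: 2 bumps 3 from row 1; 3 starts row 2. P = [[2, 5, 7], [3]].
Insert 6: 6 bumps 7 from row 1; 7 appends to row 2. P = [[2, 5, 6], [3, 7]].
Insert 4: 4 bumps 5 from row 1; 5 bumps 7 from row 2; 7 starts row 3. P = [[2, 4, 6], [3, 5], [7]].
Insert 1: 1 bumps 2 from row 1; 2 bumps 3 from row 2; 3 bumps 7 from row 3; 7 starts row 4. P = [[1, 4, 6], [2, 5], [3], [7]].

So P = [[1, 4, 6], [2, 5], [3], [7]], Q = [[1, 2, 3], [4, 5], [6], [7]].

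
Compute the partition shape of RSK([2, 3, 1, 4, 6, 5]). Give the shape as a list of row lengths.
[4, 2]

Row-insert each entry into an empty tableau.

After inserting 2: P = [[2]].
After inserting 3: P = [[2, 3]].
After inserting 1: P = [[1, 3], [2]].
After inserting 4: P = [[1, 3, 4], [2]].
After inserting 6: P = [[1, 3, 4, 6], [2]].
After inserting 5: P = [[1, 3, 4, 5], [2, 6]].

The final insertion tableau P = [[1, 3, 4, 5], [2, 6]] has shape [4, 2].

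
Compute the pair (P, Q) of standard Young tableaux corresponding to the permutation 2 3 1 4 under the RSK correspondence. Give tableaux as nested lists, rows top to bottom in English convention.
P = [[1, 3, 4], [2]], Q = [[1, 2, 4], [3]]

Insert each entry of the permutation into P by Schensted row insertion, recording in Q the position of each new cell.

Insert 2: appended to row 1. P = [[2]].
Insert 3: appended to row 1. P = [[2, 3]].
Insert 1: 1 bumps 2 from row 1; 2 starts row 2. P = [[1, 3], [2]].
Insert 4: appended to row 1. P = [[1, 3, 4], [2]].

So P = [[1, 3, 4], [2]], Q = [[1, 2, 4], [3]].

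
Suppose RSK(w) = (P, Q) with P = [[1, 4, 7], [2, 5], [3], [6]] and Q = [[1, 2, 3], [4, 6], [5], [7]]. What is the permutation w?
Reverse the RSK construction: for i from n down to 1, find the cell of Q containing i, remove the entry at that cell from P, and reverse-bump it up through P; the value ejected from row 1 is w(i).

Step i=7: Q has 7 at row 4, column 1; remove 6 from row 4 of P and reverse-bump: 6 enters row 3 and ejects 3; 3 enters row 2 and ejects 2; 2 enters row 1 and ejects 1. So w(7) = 1. P is now [[2, 4, 7], [3, 5], [6]].
Step i=6: Q has 6 at row 2, column 2; remove 5 from row 2 of P and reverse-bump: 5 enters row 1 and ejects 4. So w(6) = 4. P is now [[2, 5, 7], [3], [6]].
Step i=5: Q has 5 at row 3, column 1; remove 6 from row 3 of P and reverse-bump: 6 enters row 2 and ejects 3; 3 enters row 1 and ejects 2. So w(5) = 2. P is now [[3, 5, 7], [6]].
Step i=4: Q has 4 at row 2, column 1; remove 6 from row 2 of P and reverse-bump: 6 enters row 1 and ejects 5. So w(4) = 5. P is now [[3, 6, 7]].
Step i=3: Q has 3 at row 1, column 3; remove that cell from P, ejecting 7. So w(3) = 7. P is now [[3, 6]].
Step i=2: Q has 2 at row 1, column 2; remove that cell from P, ejecting 6. So w(2) = 6. P is now [[3]].
Step i=1: Q has 1 at row 1, column 1; remove that cell from P, ejecting 3. So w(1) = 3. P is now [].

So w = 3 6 7 5 2 4 1.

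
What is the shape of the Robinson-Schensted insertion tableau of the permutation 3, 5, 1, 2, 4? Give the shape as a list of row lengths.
[3, 2]

Row-insert each entry into an empty tableau.

After inserting 3: P = [[3]].
After inserting 5: P = [[3, 5]].
After inserting 1: P = [[1, 5], [3]].
After inserting 2: P = [[1, 2], [3, 5]].
After inserting 4: P = [[1, 2, 4], [3, 5]].

The final insertion tableau P = [[1, 2, 4], [3, 5]] has shape [3, 2].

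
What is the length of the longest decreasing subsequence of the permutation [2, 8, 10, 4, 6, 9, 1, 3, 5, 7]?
3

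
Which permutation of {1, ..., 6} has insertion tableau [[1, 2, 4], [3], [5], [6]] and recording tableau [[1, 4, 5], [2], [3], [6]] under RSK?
Reverse the RSK construction: for i from n down to 1, find the cell of Q containing i, remove the entry at that cell from P, and reverse-bump it up through P; the value ejected from row 1 is w(i).

Step i=6: Q has 6 at row 4, column 1; remove 6 from row 4 of P and reverse-bump: 6 enters row 3 and ejects 5; 5 enters row 2 and ejects 3; 3 enters row 1 and ejects 2. So w(6) = 2. P is now [[1, 3, 4], [5], [6]].
Step i=5: Q has 5 at row 1, column 3; remove that cell from P, ejecting 4. So w(5) = 4. P is now [[1, 3], [5], [6]].
Step i=4: Q has 4 at row 1, column 2; remove that cell from P, ejecting 3. So w(4) = 3. P is now [[1], [5], [6]].
Step i=3: Q has 3 at row 3, column 1; remove 6 from row 3 of P and reverse-bump: 6 enters row 2 and ejects 5; 5 enters row 1 and ejects 1. So w(3) = 1. P is now [[5], [6]].
Step i=2: Q has 2 at row 2, column 1; remove 6 from row 2 of P and reverse-bump: 6 enters row 1 and ejects 5. So w(2) = 5. P is now [[6]].
Step i=1: Q has 1 at row 1, column 1; remove that cell from P, ejecting 6. So w(1) = 6. P is now [].

So w = 6 5 1 3 4 2.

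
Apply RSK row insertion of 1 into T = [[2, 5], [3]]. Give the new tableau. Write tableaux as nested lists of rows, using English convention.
In row 1, 1 replaces 2 (the leftmost entry greater than 1); 2 is bumped to row 2. In row 2, 2 replaces 3 (the leftmost entry greater than 2); 3 is bumped to row 3. 3 starts a new row 3. The new tableau is [[1, 5], [2], [3]].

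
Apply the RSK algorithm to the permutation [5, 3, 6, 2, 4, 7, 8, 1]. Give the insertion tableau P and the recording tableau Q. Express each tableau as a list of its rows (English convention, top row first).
P = [[1, 4, 7, 8], [2, 6], [3], [5]], Q = [[1, 3, 6, 7], [2, 5], [4], [8]]

Insert each entry of the permutation into P by Schensted row insertion, recording in Q the position of each new cell.

Insert 5: appended to row 1. P = [[5]], Q = [[1]].
Insert 3: 3 bumps 5 from row 1; 5 starts row 2. P = [[3], [5]], Q = [[1], [2]].
Insert 6: appended to row 1. P = [[3, 6], [5]], Q = [[1, 3], [2]].
Insert 2: 2 bumps 3 from row 1; 3 bumps 5 from row 2; 5 starts row 3. P = [[2, 6], [3], [5]], Q = [[1, 3], [2], [4]].
Insert 4: 4 bumps 6 from row 1; 6 appends to row 2. P = [[2, 4], [3, 6], [5]], Q = [[1, 3], [2, 5], [4]].
Insert 7: appended to row 1. P = [[2, 4, 7], [3, 6], [5]], Q = [[1, 3, 6], [2, 5], [4]].
Insert 8: appended to row 1. P = [[2, 4, 7, 8], [3, 6], [5]], Q = [[1, 3, 6, 7], [2, 5], [4]].
Insert 1: 1 bumps 2 from row 1; 2 bumps 3 from row 2; 3 bumps 5 from row 3; 5 starts row 4. P = [[1, 4, 7, 8], [2, 6], [3], [5]], Q = [[1, 3, 6, 7], [2, 5], [4], [8]].

So P = [[1, 4, 7, 8], [2, 6], [3], [5]], Q = [[1, 3, 6, 7], [2, 5], [4], [8]].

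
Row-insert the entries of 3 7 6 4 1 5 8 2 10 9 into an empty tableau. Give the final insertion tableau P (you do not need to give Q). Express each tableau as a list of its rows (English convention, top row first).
P = [[1, 2, 5, 8, 9], [3, 4, 10], [6], [7]]

Insert 3: appended to row 1. P = [[3]].
Insert 7: appended to row 1. P = [[3, 7]].
Insert 6: 6 bumps 7 from row 1; 7 starts row 2. P = [[3, 6], [7]].
Insert 4: 4 bumps 6 from row 1; 6 bumps 7 from row 2; 7 starts row 3. P = [[3, 4], [6], [7]].
Insert 1: 1 bumps 3 from row 1; 3 bumps 6 from row 2; 6 bumps 7 from row 3; 7 starts row 4. P = [[1, 4], [3], [6], [7]].
Insert 5: appended to row 1. P = [[1, 4, 5], [3], [6], [7]].
Insert 8: appended to row 1. P = [[1, 4, 5, 8], [3], [6], [7]].
Insert 2: 2 bumps 4 from row 1; 4 appends to row 2. P = [[1, 2, 5, 8], [3, 4], [6], [7]].
Insert 10: appended to row 1. P = [[1, 2, 5, 8, 10], [3, 4], [6], [7]].
Insert 9: 9 bumps 10 from row 1; 10 appends to row 2. P = [[1, 2, 5, 8, 9], [3, 4, 10], [6], [7]].

So P = [[1, 2, 5, 8, 9], [3, 4, 10], [6], [7]].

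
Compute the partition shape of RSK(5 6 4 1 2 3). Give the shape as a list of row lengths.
Row-insert each entry into an empty tableau.

After inserting 5: P = [[5]].
After inserting 6: P = [[5, 6]].
After inserting 4: P = [[4, 6], [5]].
After inserting 1: P = [[1, 6], [4], [5]].
After inserting 2: P = [[1, 2], [4, 6], [5]].
After inserting 3: P = [[1, 2, 3], [4, 6], [5]].

The final insertion tableau P = [[1, 2, 3], [4, 6], [5]] has shape [3, 2, 1].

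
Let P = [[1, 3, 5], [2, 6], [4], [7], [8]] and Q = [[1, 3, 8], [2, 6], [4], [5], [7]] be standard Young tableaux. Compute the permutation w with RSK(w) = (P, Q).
8 4 7 6 2 3 1 5

Reverse RSK: for i = n, n-1, ..., 1, locate i in Q, remove the corresponding corner cell from P, and reverse-bump its entry up through P; the value ejected from row 1 is w(i).

So w = 8 4 7 6 2 3 1 5.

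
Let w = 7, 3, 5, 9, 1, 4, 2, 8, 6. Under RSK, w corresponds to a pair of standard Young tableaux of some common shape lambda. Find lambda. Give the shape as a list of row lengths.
[3, 3, 2, 1]

Row-insert each entry into an empty tableau.

After inserting 7: P = [[7]].
After inserting 3: P = [[3], [7]].
After inserting 5: P = [[3, 5], [7]].
After inserting 9: P = [[3, 5, 9], [7]].
After inserting 1: P = [[1, 5, 9], [3], [7]].
After inserting 4: P = [[1, 4, 9], [3, 5], [7]].
After inserting 2: P = [[1, 2, 9], [3, 4], [5], [7]].
After inserting 8: P = [[1, 2, 8], [3, 4, 9], [5], [7]].
After inserting 6: P = [[1, 2, 6], [3, 4, 8], [5, 9], [7]].

The final insertion tableau P = [[1, 2, 6], [3, 4, 8], [5, 9], [7]] has shape [3, 3, 2, 1].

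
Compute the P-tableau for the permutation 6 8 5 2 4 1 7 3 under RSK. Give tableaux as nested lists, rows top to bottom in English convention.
P = [[1, 3, 7], [2, 4], [5, 8], [6]]

Insert 6: appended to row 1. P = [[6]].
Insert 8: appended to row 1. P = [[6, 8]].
Insert 5: 5 bumps 6 from row 1; 6 starts row 2. P = [[5, 8], [6]].
Insert 2: 2 bumps 5 from row 1; 5 bumps 6 from row 2; 6 starts row 3. P = [[2, 8], [5], [6]].
Insert 4: 4 bumps 8 from row 1; 8 appends to row 2. P = [[2, 4], [5, 8], [6]].
Insert 1: 1 bumps 2 from row 1; 2 bumps 5 from row 2; 5 bumps 6 from row 3; 6 starts row 4. P = [[1, 4], [2, 8], [5], [6]].
Insert 7: appended to row 1. P = [[1, 4, 7], [2, 8], [5], [6]].
Insert 3: 3 bumps 4 from row 1; 4 bumps 8 from row 2; 8 appends to row 3. P = [[1, 3, 7], [2, 4], [5, 8], [6]].

So P = [[1, 3, 7], [2, 4], [5, 8], [6]].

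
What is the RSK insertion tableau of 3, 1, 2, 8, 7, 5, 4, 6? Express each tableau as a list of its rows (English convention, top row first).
Insert 3: appended to row 1. P = [[3]].
Insert 1: 1 bumps 3 from row 1; 3 starts row 2. P = [[1], [3]].
Insert 2: appended to row 1. P = [[1, 2], [3]].
Insert 8: appended to row 1. P = [[1, 2, 8], [3]].
Insert 7: 7 bumps 8 from row 1; 8 appends to row 2. P = [[1, 2, 7], [3, 8]].
Insert 5: 5 bumps 7 from row 1; 7 bumps 8 from row 2; 8 starts row 3. P = [[1, 2, 5], [3, 7], [8]].
Insert 4: 4 bumps 5 from row 1; 5 bumps 7 from row 2; 7 bumps 8 from row 3; 8 starts row 4. P = [[1, 2, 4], [3, 5], [7], [8]].
Insert 6: appended to row 1. P = [[1, 2, 4, 6], [3, 5], [7], [8]].

So P = [[1, 2, 4, 6], [3, 5], [7], [8]].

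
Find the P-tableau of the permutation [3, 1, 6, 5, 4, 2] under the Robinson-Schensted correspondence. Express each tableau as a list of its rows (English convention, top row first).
P = [[1, 2], [3, 4], [5], [6]]

Insert 3: appended to row 1. P = [[3]].
Insert 1: 1 bumps 3 from row 1; 3 starts row 2. P = [[1], [3]].
Insert 6: appended to row 1. P = [[1, 6], [3]].
Insert 5: 5 bumps 6 from row 1; 6 appends to row 2. P = [[1, 5], [3, 6]].
Insert 4: 4 bumps 5 from row 1; 5 bumps 6 from row 2; 6 starts row 3. P = [[1, 4], [3, 5], [6]].
Insert 2: 2 bumps 4 from row 1; 4 bumps 5 from row 2; 5 bumps 6 from row 3; 6 starts row 4. P = [[1, 2], [3, 4], [5], [6]].

So P = [[1, 2], [3, 4], [5], [6]].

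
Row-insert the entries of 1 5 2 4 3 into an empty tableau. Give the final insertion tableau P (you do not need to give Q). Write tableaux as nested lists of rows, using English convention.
Insert 1: appended to row 1. P = [[1]].
Insert 5: appended to row 1. P = [[1, 5]].
Insert 2: 2 bumps 5 from row 1; 5 starts row 2. P = [[1, 2], [5]].
Insert 4: appended to row 1. P = [[1, 2, 4], [5]].
Insert 3: 3 bumps 4 from row 1; 4 bumps 5 from row 2; 5 starts row 3. P = [[1, 2, 3], [4], [5]].

So P = [[1, 2, 3], [4], [5]].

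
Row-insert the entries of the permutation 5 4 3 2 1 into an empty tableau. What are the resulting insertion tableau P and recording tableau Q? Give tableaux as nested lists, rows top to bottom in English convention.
P = [[1], [2], [3], [4], [5]], Q = [[1], [2], [3], [4], [5]]

Insert each entry of the permutation into P by Schensted row insertion, recording in Q the position of each new cell.

Insert 5: appended to row 1. P = [[5]].
Insert 4: 4 bumps 5 from row 1; 5 starts row 2. P = [[4], [5]].
Insert 3: 3 bumps 4 from row 1; 4 bumps 5 from row 2; 5 starts row 3. P = [[3], [4], [5]].
Insert 2: 2 bumps 3 from row 1; 3 bumps 4 from row 2; 4 bumps 5 from row 3; 5 starts row 4. P = [[2], [3], [4], [5]].
Insert 1: 1 bumps 2 from row 1; 2 bumps 3 from row 2; 3 bumps 4 from row 3; 4 bumps 5 from row 4; 5 starts row 5. P = [[1], [2], [3], [4], [5]].

So P = [[1], [2], [3], [4], [5]], Q = [[1], [2], [3], [4], [5]].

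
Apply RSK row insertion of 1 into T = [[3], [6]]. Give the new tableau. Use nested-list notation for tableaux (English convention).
In row 1, 1 replaces 3 (the leftmost entry greater than 1); 3 is bumped to row 2. In row 2, 3 replaces 6 (the leftmost entry greater than 3); 6 is bumped to row 3. 6 starts a new row 3. The new tableau is [[1], [3], [6]].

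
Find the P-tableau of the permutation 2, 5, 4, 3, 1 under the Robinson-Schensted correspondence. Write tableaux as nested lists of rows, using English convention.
P = [[1, 3], [2], [4], [5]]

After inserting 2: P = [[2]].
After inserting 5: P = [[2, 5]].
After inserting 4: P = [[2, 4], [5]].
After inserting 3: P = [[2, 3], [4], [5]].
After inserting 1: P = [[1, 3], [2], [4], [5]].

So P = [[1, 3], [2], [4], [5]].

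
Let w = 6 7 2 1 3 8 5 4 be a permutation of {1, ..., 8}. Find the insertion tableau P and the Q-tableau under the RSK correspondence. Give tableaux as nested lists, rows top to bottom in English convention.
Insert each entry of the permutation into P by Schensted row insertion, recording in Q the position of each new cell.

After inserting 6: P = [[6]].
After inserting 7: P = [[6, 7]].
After inserting 2: P = [[2, 7], [6]].
After inserting 1: P = [[1, 7], [2], [6]].
After inserting 3: P = [[1, 3], [2, 7], [6]].
After inserting 8: P = [[1, 3, 8], [2, 7], [6]].
After inserting 5: P = [[1, 3, 5], [2, 7, 8], [6]].
After inserting 4: P = [[1, 3, 4], [2, 5, 8], [6, 7]].

So P = [[1, 3, 4], [2, 5, 8], [6, 7]], Q = [[1, 2, 6], [3, 5, 7], [4, 8]].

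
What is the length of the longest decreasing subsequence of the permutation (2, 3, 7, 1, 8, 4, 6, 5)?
3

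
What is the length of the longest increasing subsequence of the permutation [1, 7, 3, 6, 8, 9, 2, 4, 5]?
5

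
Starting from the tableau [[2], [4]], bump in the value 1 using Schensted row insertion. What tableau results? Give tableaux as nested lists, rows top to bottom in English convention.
In row 1, 1 replaces 2 (the leftmost entry greater than 1); 2 is bumped to row 2. In row 2, 2 replaces 4 (the leftmost entry greater than 2); 4 is bumped to row 3. 4 starts a new row 3. The new tableau is [[1], [2], [4]].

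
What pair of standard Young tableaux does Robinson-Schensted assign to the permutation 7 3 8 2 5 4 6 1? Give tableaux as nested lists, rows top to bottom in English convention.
P = [[1, 4, 6], [2, 5], [3, 8], [7]], Q = [[1, 3, 7], [2, 5], [4, 6], [8]]

Insert each entry of the permutation into P by Schensted row insertion, recording in Q the position of each new cell.

After inserting 7: P = [[7]].
After inserting 3: P = [[3], [7]].
After inserting 8: P = [[3, 8], [7]].
After inserting 2: P = [[2, 8], [3], [7]].
After inserting 5: P = [[2, 5], [3, 8], [7]].
After inserting 4: P = [[2, 4], [3, 5], [7, 8]].
After inserting 6: P = [[2, 4, 6], [3, 5], [7, 8]].
After inserting 1: P = [[1, 4, 6], [2, 5], [3, 8], [7]].

So P = [[1, 4, 6], [2, 5], [3, 8], [7]], Q = [[1, 3, 7], [2, 5], [4, 6], [8]].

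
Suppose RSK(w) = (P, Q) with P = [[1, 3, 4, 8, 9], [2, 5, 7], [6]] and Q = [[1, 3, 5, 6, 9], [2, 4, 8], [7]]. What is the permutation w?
2 1 6 5 7 8 3 4 9

Reverse the RSK construction: for i from n down to 1, find the cell of Q containing i, remove the entry at that cell from P, and reverse-bump it up through P; the value ejected from row 1 is w(i).

Step i=9: Q has 9 at row 1, column 5; remove that cell from P, ejecting 9. So w(9) = 9. P is now [[1, 3, 4, 8], [2, 5, 7], [6]].
Step i=8: Q has 8 at row 2, column 3; remove 7 from row 2 of P and reverse-bump: 7 enters row 1 and ejects 4. So w(8) = 4. P is now [[1, 3, 7, 8], [2, 5], [6]].
Step i=7: Q has 7 at row 3, column 1; remove 6 from row 3 of P and reverse-bump: 6 enters row 2 and ejects 5; 5 enters row 1 and ejects 3. So w(7) = 3. P is now [[1, 5, 7, 8], [2, 6]].
Step i=6: Q has 6 at row 1, column 4; remove that cell from P, ejecting 8. So w(6) = 8. P is now [[1, 5, 7], [2, 6]].
Step i=5: Q has 5 at row 1, column 3; remove that cell from P, ejecting 7. So w(5) = 7. P is now [[1, 5], [2, 6]].
Step i=4: Q has 4 at row 2, column 2; remove 6 from row 2 of P and reverse-bump: 6 enters row 1 and ejects 5. So w(4) = 5. P is now [[1, 6], [2]].
Step i=3: Q has 3 at row 1, column 2; remove that cell from P, ejecting 6. So w(3) = 6. P is now [[1], [2]].
Step i=2: Q has 2 at row 2, column 1; remove 2 from row 2 of P and reverse-bump: 2 enters row 1 and ejects 1. So w(2) = 1. P is now [[2]].
Step i=1: Q has 1 at row 1, column 1; remove that cell from P, ejecting 2. So w(1) = 2. P is now [].

So w = 2 1 6 5 7 8 3 4 9.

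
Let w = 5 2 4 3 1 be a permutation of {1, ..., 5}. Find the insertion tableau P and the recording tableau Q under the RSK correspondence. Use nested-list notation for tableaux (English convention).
Insert each entry of the permutation into P by Schensted row insertion, recording in Q the position of each new cell.

Insert 5: appended to row 1. P = [[5]], Q = [[1]].
Insert 2: 2 bumps 5 from row 1; 5 starts row 2. P = [[2], [5]], Q = [[1], [2]].
Insert 4: appended to row 1. P = [[2, 4], [5]], Q = [[1, 3], [2]].
Insert 3: 3 bumps 4 from row 1; 4 bumps 5 from row 2; 5 starts row 3. P = [[2, 3], [4], [5]], Q = [[1, 3], [2], [4]].
Insert 1: 1 bumps 2 from row 1; 2 bumps 4 from row 2; 4 bumps 5 from row 3; 5 starts row 4. P = [[1, 3], [2], [4], [5]], Q = [[1, 3], [2], [4], [5]].

So P = [[1, 3], [2], [4], [5]], Q = [[1, 3], [2], [4], [5]].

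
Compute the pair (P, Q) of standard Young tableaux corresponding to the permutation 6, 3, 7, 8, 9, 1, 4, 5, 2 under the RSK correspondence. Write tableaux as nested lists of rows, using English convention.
P = [[1, 2, 5, 9], [3, 4, 8], [6, 7]], Q = [[1, 3, 4, 5], [2, 7, 8], [6, 9]]

Insert each entry of the permutation into P by Schensted row insertion, recording in Q the position of each new cell.

Insert 6: appended to row 1. P = [[6]].
Insert 3: 3 bumps 6 from row 1; 6 starts row 2. P = [[3], [6]].
Insert 7: appended to row 1. P = [[3, 7], [6]].
Insert 8: appended to row 1. P = [[3, 7, 8], [6]].
Insert 9: appended to row 1. P = [[3, 7, 8, 9], [6]].
Insert 1: 1 bumps 3 from row 1; 3 bumps 6 from row 2; 6 starts row 3. P = [[1, 7, 8, 9], [3], [6]].
Insert 4: 4 bumps 7 from row 1; 7 appends to row 2. P = [[1, 4, 8, 9], [3, 7], [6]].
Insert 5: 5 bumps 8 from row 1; 8 appends to row 2. P = [[1, 4, 5, 9], [3, 7, 8], [6]].
Insert 2: 2 bumps 4 from row 1; 4 bumps 7 from row 2; 7 appends to row 3. P = [[1, 2, 5, 9], [3, 4, 8], [6, 7]].

So P = [[1, 2, 5, 9], [3, 4, 8], [6, 7]], Q = [[1, 3, 4, 5], [2, 7, 8], [6, 9]].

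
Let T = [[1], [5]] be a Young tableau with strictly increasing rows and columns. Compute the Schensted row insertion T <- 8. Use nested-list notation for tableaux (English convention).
8 is larger than every entry of row 1, so it is appended to row 1. The new tableau is [[1, 8], [5]].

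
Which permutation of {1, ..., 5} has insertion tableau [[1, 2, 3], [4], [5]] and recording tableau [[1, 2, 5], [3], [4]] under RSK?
Reverse the RSK construction: for i from n down to 1, find the cell of Q containing i, remove the entry at that cell from P, and reverse-bump it up through P; the value ejected from row 1 is w(i).

Step i=5: Q has 5 at row 1, column 3; remove that cell from P, ejecting 3. So w(5) = 3. P is now [[1, 2], [4], [5]].
Step i=4: Q has 4 at row 3, column 1; remove 5 from row 3 of P and reverse-bump: 5 enters row 2 and ejects 4; 4 enters row 1 and ejects 2. So w(4) = 2. P is now [[1, 4], [5]].
Step i=3: Q has 3 at row 2, column 1; remove 5 from row 2 of P and reverse-bump: 5 enters row 1 and ejects 4. So w(3) = 4. P is now [[1, 5]].
Step i=2: Q has 2 at row 1, column 2; remove that cell from P, ejecting 5. So w(2) = 5. P is now [[1]].
Step i=1: Q has 1 at row 1, column 1; remove that cell from P, ejecting 1. So w(1) = 1. P is now [].

So w = 1 5 4 2 3.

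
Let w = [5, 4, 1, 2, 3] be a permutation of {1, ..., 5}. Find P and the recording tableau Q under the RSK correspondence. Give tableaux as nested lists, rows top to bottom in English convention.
P = [[1, 2, 3], [4], [5]], Q = [[1, 4, 5], [2], [3]]

Insert each entry of the permutation into P by Schensted row insertion, recording in Q the position of each new cell.

Insert 5: appended to row 1. P = [[5]].
Insert 4: 4 bumps 5 from row 1; 5 starts row 2. P = [[4], [5]].
Insert 1: 1 bumps 4 from row 1; 4 bumps 5 from row 2; 5 starts row 3. P = [[1], [4], [5]].
Insert 2: appended to row 1. P = [[1, 2], [4], [5]].
Insert 3: appended to row 1. P = [[1, 2, 3], [4], [5]].

So P = [[1, 2, 3], [4], [5]], Q = [[1, 4, 5], [2], [3]].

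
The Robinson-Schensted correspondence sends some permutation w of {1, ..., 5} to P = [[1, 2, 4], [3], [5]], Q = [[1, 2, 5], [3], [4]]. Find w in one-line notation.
Reverse the RSK construction: for i from n down to 1, find the cell of Q containing i, remove the entry at that cell from P, and reverse-bump it up through P; the value ejected from row 1 is w(i).

Step i=5: Q has 5 at row 1, column 3; remove that cell from P, ejecting 4. So w(5) = 4. P is now [[1, 2], [3], [5]].
Step i=4: Q has 4 at row 3, column 1; remove 5 from row 3 of P and reverse-bump: 5 enters row 2 and ejects 3; 3 enters row 1 and ejects 2. So w(4) = 2. P is now [[1, 3], [5]].
Step i=3: Q has 3 at row 2, column 1; remove 5 from row 2 of P and reverse-bump: 5 enters row 1 and ejects 3. So w(3) = 3. P is now [[1, 5]].
Step i=2: Q has 2 at row 1, column 2; remove that cell from P, ejecting 5. So w(2) = 5. P is now [[1]].
Step i=1: Q has 1 at row 1, column 1; remove that cell from P, ejecting 1. So w(1) = 1. P is now [].

So w = 1 5 3 2 4.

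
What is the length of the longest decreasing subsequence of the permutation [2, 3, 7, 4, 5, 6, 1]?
3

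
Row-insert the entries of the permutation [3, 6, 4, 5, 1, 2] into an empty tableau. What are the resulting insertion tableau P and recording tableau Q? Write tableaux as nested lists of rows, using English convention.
Insert each entry of the permutation into P by Schensted row insertion, recording in Q the position of each new cell.

Insert 3: appended to row 1. P = [[3]].
Insert 6: appended to row 1. P = [[3, 6]].
Insert 4: 4 bumps 6 from row 1; 6 starts row 2. P = [[3, 4], [6]].
Insert 5: appended to row 1. P = [[3, 4, 5], [6]].
Insert 1: 1 bumps 3 from row 1; 3 bumps 6 from row 2; 6 starts row 3. P = [[1, 4, 5], [3], [6]].
Insert 2: 2 bumps 4 from row 1; 4 appends to row 2. P = [[1, 2, 5], [3, 4], [6]].

So P = [[1, 2, 5], [3, 4], [6]], Q = [[1, 2, 4], [3, 6], [5]].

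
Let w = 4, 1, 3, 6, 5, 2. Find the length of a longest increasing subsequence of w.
3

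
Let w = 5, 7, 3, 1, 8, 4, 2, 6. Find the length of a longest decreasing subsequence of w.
3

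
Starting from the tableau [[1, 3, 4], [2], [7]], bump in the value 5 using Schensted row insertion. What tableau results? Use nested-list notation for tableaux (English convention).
[[1, 3, 4, 5], [2], [7]]

5 is larger than every entry of row 1, so it is appended to row 1. The new tableau is [[1, 3, 4, 5], [2], [7]].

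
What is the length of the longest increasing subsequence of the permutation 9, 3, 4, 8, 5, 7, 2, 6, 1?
4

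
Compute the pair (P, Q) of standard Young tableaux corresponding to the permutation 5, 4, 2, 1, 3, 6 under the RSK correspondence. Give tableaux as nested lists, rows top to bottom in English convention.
P = [[1, 3, 6], [2], [4], [5]], Q = [[1, 5, 6], [2], [3], [4]]

Insert each entry of the permutation into P by Schensted row insertion, recording in Q the position of each new cell.

Insert 5: appended to row 1. P = [[5]].
Insert 4: 4 bumps 5 from row 1; 5 starts row 2. P = [[4], [5]].
Insert 2: 2 bumps 4 from row 1; 4 bumps 5 from row 2; 5 starts row 3. P = [[2], [4], [5]].
Insert 1: 1 bumps 2 from row 1; 2 bumps 4 from row 2; 4 bumps 5 from row 3; 5 starts row 4. P = [[1], [2], [4], [5]].
Insert 3: appended to row 1. P = [[1, 3], [2], [4], [5]].
Insert 6: appended to row 1. P = [[1, 3, 6], [2], [4], [5]].

So P = [[1, 3, 6], [2], [4], [5]], Q = [[1, 5, 6], [2], [3], [4]].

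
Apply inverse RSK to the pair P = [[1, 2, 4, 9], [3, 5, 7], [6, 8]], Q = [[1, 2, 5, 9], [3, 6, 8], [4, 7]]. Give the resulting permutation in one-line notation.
3 6 5 1 8 7 2 4 9

Reverse the RSK construction: for i from n down to 1, find the cell of Q containing i, remove the entry at that cell from P, and reverse-bump it up through P; the value ejected from row 1 is w(i).

Step i=9: Q has 9 at row 1, column 4; remove that cell from P, ejecting 9. So w(9) = 9. P is now [[1, 2, 4], [3, 5, 7], [6, 8]].
Step i=8: Q has 8 at row 2, column 3; remove 7 from row 2 of P and reverse-bump: 7 enters row 1 and ejects 4. So w(8) = 4. P is now [[1, 2, 7], [3, 5], [6, 8]].
Step i=7: Q has 7 at row 3, column 2; remove 8 from row 3 of P and reverse-bump: 8 enters row 2 and ejects 5; 5 enters row 1 and ejects 2. So w(7) = 2. P is now [[1, 5, 7], [3, 8], [6]].
Step i=6: Q has 6 at row 2, column 2; remove 8 from row 2 of P and reverse-bump: 8 enters row 1 and ejects 7. So w(6) = 7. P is now [[1, 5, 8], [3], [6]].
Step i=5: Q has 5 at row 1, column 3; remove that cell from P, ejecting 8. So w(5) = 8. P is now [[1, 5], [3], [6]].
Step i=4: Q has 4 at row 3, column 1; remove 6 from row 3 of P and reverse-bump: 6 enters row 2 and ejects 3; 3 enters row 1 and ejects 1. So w(4) = 1. P is now [[3, 5], [6]].
Step i=3: Q has 3 at row 2, column 1; remove 6 from row 2 of P and reverse-bump: 6 enters row 1 and ejects 5. So w(3) = 5. P is now [[3, 6]].
Step i=2: Q has 2 at row 1, column 2; remove that cell from P, ejecting 6. So w(2) = 6. P is now [[3]].
Step i=1: Q has 1 at row 1, column 1; remove that cell from P, ejecting 3. So w(1) = 3. P is now [].

So w = 3 6 5 1 8 7 2 4 9.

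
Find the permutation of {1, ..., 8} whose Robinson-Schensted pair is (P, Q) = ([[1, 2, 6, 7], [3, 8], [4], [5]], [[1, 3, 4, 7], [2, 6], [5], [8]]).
5 1 4 8 3 6 7 2

Reverse RSK: for i = n, n-1, ..., 1, locate i in Q, remove the corresponding corner cell from P, and reverse-bump its entry up through P; the value ejected from row 1 is w(i).

So w = 5 1 4 8 3 6 7 2.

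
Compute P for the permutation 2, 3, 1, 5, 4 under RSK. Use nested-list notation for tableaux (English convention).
P = [[1, 3, 4], [2, 5]]

After inserting 2: P = [[2]].
After inserting 3: P = [[2, 3]].
After inserting 1: P = [[1, 3], [2]].
After inserting 5: P = [[1, 3, 5], [2]].
After inserting 4: P = [[1, 3, 4], [2, 5]].

So P = [[1, 3, 4], [2, 5]].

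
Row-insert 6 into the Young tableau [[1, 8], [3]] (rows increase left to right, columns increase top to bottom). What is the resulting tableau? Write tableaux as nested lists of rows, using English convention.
In row 1, 6 replaces 8 (the leftmost entry greater than 6); 8 is bumped to row 2. 8 is appended to row 2. The new tableau is [[1, 6], [3, 8]].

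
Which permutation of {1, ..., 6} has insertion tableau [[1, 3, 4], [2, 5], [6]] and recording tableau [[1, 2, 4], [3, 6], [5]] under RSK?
Reverse RSK: for i = n, n-1, ..., 1, locate i in Q, remove the corresponding corner cell from P, and reverse-bump its entry up through P; the value ejected from row 1 is w(i).

So w = 2 6 3 5 1 4.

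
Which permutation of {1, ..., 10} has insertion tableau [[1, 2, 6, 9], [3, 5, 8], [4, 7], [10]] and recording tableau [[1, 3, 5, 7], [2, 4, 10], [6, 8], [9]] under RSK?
4 3 10 7 8 1 9 5 2 6

Reverse the RSK construction: for i from n down to 1, find the cell of Q containing i, remove the entry at that cell from P, and reverse-bump it up through P; the value ejected from row 1 is w(i).

Step i=10: Q has 10 at row 2, column 3; remove 8 from row 2 of P and reverse-bump: 8 enters row 1 and ejects 6. So w(10) = 6. P is now [[1, 2, 8, 9], [3, 5], [4, 7], [10]].
Step i=9: Q has 9 at row 4, column 1; remove 10 from row 4 of P and reverse-bump: 10 enters row 3 and ejects 7; 7 enters row 2 and ejects 5; 5 enters row 1 and ejects 2. So w(9) = 2. P is now [[1, 5, 8, 9], [3, 7], [4, 10]].
Step i=8: Q has 8 at row 3, column 2; remove 10 from row 3 of P and reverse-bump: 10 enters row 2 and ejects 7; 7 enters row 1 and ejects 5. So w(8) = 5. P is now [[1, 7, 8, 9], [3, 10], [4]].
Step i=7: Q has 7 at row 1, column 4; remove that cell from P, ejecting 9. So w(7) = 9. P is now [[1, 7, 8], [3, 10], [4]].
Step i=6: Q has 6 at row 3, column 1; remove 4 from row 3 of P and reverse-bump: 4 enters row 2 and ejects 3; 3 enters row 1 and ejects 1. So w(6) = 1. P is now [[3, 7, 8], [4, 10]].
Step i=5: Q has 5 at row 1, column 3; remove that cell from P, ejecting 8. So w(5) = 8. P is now [[3, 7], [4, 10]].
Step i=4: Q has 4 at row 2, column 2; remove 10 from row 2 of P and reverse-bump: 10 enters row 1 and ejects 7. So w(4) = 7. P is now [[3, 10], [4]].
Step i=3: Q has 3 at row 1, column 2; remove that cell from P, ejecting 10. So w(3) = 10. P is now [[3], [4]].
Step i=2: Q has 2 at row 2, column 1; remove 4 from row 2 of P and reverse-bump: 4 enters row 1 and ejects 3. So w(2) = 3. P is now [[4]].
Step i=1: Q has 1 at row 1, column 1; remove that cell from P, ejecting 4. So w(1) = 4. P is now [].

So w = 4 3 10 7 8 1 9 5 2 6.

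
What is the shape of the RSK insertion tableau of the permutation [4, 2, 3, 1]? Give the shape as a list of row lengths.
Row-insert each entry into an empty tableau.

After inserting 4: P = [[4]].
After inserting 2: P = [[2], [4]].
After inserting 3: P = [[2, 3], [4]].
After inserting 1: P = [[1, 3], [2], [4]].

The final insertion tableau P = [[1, 3], [2], [4]] has shape [2, 1, 1].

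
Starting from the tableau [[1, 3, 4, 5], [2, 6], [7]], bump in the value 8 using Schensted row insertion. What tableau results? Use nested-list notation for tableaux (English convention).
[[1, 3, 4, 5, 8], [2, 6], [7]]

8 is larger than every entry of row 1, so it is appended to row 1. The new tableau is [[1, 3, 4, 5, 8], [2, 6], [7]].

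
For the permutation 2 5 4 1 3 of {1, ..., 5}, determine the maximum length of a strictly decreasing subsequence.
3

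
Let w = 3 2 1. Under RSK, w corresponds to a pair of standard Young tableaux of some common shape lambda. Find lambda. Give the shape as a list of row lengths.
[1, 1, 1]

Row-insert each entry into an empty tableau.

After inserting 3: P = [[3]].
After inserting 2: P = [[2], [3]].
After inserting 1: P = [[1], [2], [3]].

The final insertion tableau P = [[1], [2], [3]] has shape [1, 1, 1].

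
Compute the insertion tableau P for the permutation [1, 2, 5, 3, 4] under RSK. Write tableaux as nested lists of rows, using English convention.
P = [[1, 2, 3, 4], [5]]

Insert 1: appended to row 1. P = [[1]].
Insert 2: appended to row 1. P = [[1, 2]].
Insert 5: appended to row 1. P = [[1, 2, 5]].
Insert 3: 3 bumps 5 from row 1; 5 starts row 2. P = [[1, 2, 3], [5]].
Insert 4: appended to row 1. P = [[1, 2, 3, 4], [5]].

So P = [[1, 2, 3, 4], [5]].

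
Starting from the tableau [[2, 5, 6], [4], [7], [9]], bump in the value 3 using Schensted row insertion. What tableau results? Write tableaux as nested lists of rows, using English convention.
[[2, 3, 6], [4, 5], [7], [9]]

In row 1, 3 replaces 5 (the leftmost entry greater than 3); 5 is bumped to row 2. 5 is appended to row 2. The new tableau is [[2, 3, 6], [4, 5], [7], [9]].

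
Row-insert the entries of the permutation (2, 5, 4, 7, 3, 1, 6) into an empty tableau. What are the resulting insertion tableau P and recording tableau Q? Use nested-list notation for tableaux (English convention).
Insert each entry of the permutation into P by Schensted row insertion, recording in Q the position of each new cell.

Insert 2: appended to row 1. P = [[2]], Q = [[1]].
Insert 5: appended to row 1. P = [[2, 5]], Q = [[1, 2]].
Insert 4: 4 bumps 5 from row 1; 5 starts row 2. P = [[2, 4], [5]], Q = [[1, 2], [3]].
Insert 7: appended to row 1. P = [[2, 4, 7], [5]], Q = [[1, 2, 4], [3]].
Insert 3: 3 bumps 4 from row 1; 4 bumps 5 from row 2; 5 starts row 3. P = [[2, 3, 7], [4], [5]], Q = [[1, 2, 4], [3], [5]].
Insert 1: 1 bumps 2 from row 1; 2 bumps 4 from row 2; 4 bumps 5 from row 3; 5 starts row 4. P = [[1, 3, 7], [2], [4], [5]], Q = [[1, 2, 4], [3], [5], [6]].
Insert 6: 6 bumps 7 from row 1; 7 appends to row 2. P = [[1, 3, 6], [2, 7], [4], [5]], Q = [[1, 2, 4], [3, 7], [5], [6]].

So P = [[1, 3, 6], [2, 7], [4], [5]], Q = [[1, 2, 4], [3, 7], [5], [6]].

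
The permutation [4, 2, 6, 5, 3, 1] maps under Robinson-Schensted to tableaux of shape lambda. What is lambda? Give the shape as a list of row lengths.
[2, 2, 1, 1]

RSK row insertion gives P = [[1, 3], [2, 5], [4], [6]], which has shape [2, 2, 1, 1].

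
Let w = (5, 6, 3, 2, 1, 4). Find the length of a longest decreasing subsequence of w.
4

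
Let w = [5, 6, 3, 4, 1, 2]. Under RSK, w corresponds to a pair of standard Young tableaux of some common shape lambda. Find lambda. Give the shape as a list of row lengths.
Row-insert each entry into an empty tableau.

After inserting 5: P = [[5]].
After inserting 6: P = [[5, 6]].
After inserting 3: P = [[3, 6], [5]].
After inserting 4: P = [[3, 4], [5, 6]].
After inserting 1: P = [[1, 4], [3, 6], [5]].
After inserting 2: P = [[1, 2], [3, 4], [5, 6]].

The final insertion tableau P = [[1, 2], [3, 4], [5, 6]] has shape [2, 2, 2].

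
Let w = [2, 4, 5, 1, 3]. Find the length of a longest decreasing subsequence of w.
2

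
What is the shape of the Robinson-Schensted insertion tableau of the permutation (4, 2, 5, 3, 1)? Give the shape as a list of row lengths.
Row-insert each entry into an empty tableau.

After inserting 4: P = [[4]].
After inserting 2: P = [[2], [4]].
After inserting 5: P = [[2, 5], [4]].
After inserting 3: P = [[2, 3], [4, 5]].
After inserting 1: P = [[1, 3], [2, 5], [4]].

The final insertion tableau P = [[1, 3], [2, 5], [4]] has shape [2, 2, 1].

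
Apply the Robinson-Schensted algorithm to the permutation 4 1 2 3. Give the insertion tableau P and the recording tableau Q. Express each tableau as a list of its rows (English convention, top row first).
P = [[1, 2, 3], [4]], Q = [[1, 3, 4], [2]]

Insert each entry of the permutation into P by Schensted row insertion, recording in Q the position of each new cell.

Insert 4: appended to row 1. P = [[4]], Q = [[1]].
Insert 1: 1 bumps 4 from row 1; 4 starts row 2. P = [[1], [4]], Q = [[1], [2]].
Insert 2: appended to row 1. P = [[1, 2], [4]], Q = [[1, 3], [2]].
Insert 3: appended to row 1. P = [[1, 2, 3], [4]], Q = [[1, 3, 4], [2]].

So P = [[1, 2, 3], [4]], Q = [[1, 3, 4], [2]].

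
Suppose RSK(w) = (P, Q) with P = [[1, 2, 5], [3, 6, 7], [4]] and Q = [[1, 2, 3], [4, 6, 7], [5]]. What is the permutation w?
4 6 7 3 1 2 5

Reverse the RSK construction: for i from n down to 1, find the cell of Q containing i, remove the entry at that cell from P, and reverse-bump it up through P; the value ejected from row 1 is w(i).

Step i=7: Q has 7 at row 2, column 3; remove 7 from row 2 of P and reverse-bump: 7 enters row 1 and ejects 5. So w(7) = 5. P is now [[1, 2, 7], [3, 6], [4]].
Step i=6: Q has 6 at row 2, column 2; remove 6 from row 2 of P and reverse-bump: 6 enters row 1 and ejects 2. So w(6) = 2. P is now [[1, 6, 7], [3], [4]].
Step i=5: Q has 5 at row 3, column 1; remove 4 from row 3 of P and reverse-bump: 4 enters row 2 and ejects 3; 3 enters row 1 and ejects 1. So w(5) = 1. P is now [[3, 6, 7], [4]].
Step i=4: Q has 4 at row 2, column 1; remove 4 from row 2 of P and reverse-bump: 4 enters row 1 and ejects 3. So w(4) = 3. P is now [[4, 6, 7]].
Step i=3: Q has 3 at row 1, column 3; remove that cell from P, ejecting 7. So w(3) = 7. P is now [[4, 6]].
Step i=2: Q has 2 at row 1, column 2; remove that cell from P, ejecting 6. So w(2) = 6. P is now [[4]].
Step i=1: Q has 1 at row 1, column 1; remove that cell from P, ejecting 4. So w(1) = 4. P is now [].

So w = 4 6 7 3 1 2 5.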